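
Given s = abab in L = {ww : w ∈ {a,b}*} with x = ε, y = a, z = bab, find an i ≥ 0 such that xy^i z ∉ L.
i = 0

xy⁰z = ε · ε · bab = bab; bab has odd length 3, so it cannot be written as ww and is not in L.
(Other choices also work, e.g. i = 2, 3; only i = 1 is guaranteed to stay in L since xy¹z = s.)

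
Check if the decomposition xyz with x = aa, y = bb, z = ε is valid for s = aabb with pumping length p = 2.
Violated: |xy| ≤ p

The decomposition x = aa, y = bb, z = ε for s = aabb with p = 2
violates the constraint: |xy| ≤ p

|xy| = |aabb| = 4 > 2 = p. The decomposition puts too many characters in xy.

Pumping lemma constraints:
1. xyz = s (decomposition is valid)
2. |xy| ≤ p
3. |y| > 0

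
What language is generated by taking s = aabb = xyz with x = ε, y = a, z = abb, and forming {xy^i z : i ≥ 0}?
{xy^i z : i ≥ 0} = {a^(i+1) b^2 : i ≥ 0} = {abb, aabb, aaabb, ...}

With x = ε, y = a, z = abb: Starting with aabb and pumping the first 'a' (z = abb keeps the second 'a'), we get strings with i+1 a's followed by 2 b's for i = 0, 1, 2, ...; note bb is not produced because z always contributes one a.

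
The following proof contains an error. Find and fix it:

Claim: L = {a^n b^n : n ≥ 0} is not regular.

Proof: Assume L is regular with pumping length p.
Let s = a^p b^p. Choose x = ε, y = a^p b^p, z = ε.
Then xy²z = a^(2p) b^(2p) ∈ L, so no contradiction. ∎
Error: The decomposition violates |xy| ≤ p. With y = a^p b^p, |xy| = |y| = 2p > p. (The proof also miscomputes xy²z, which would be a^p b^p a^p b^p rather than a^(2p) b^(2p), and it wrongly treats one harmless decomposition as settling the matter — the prover does not get to choose the decomposition.)

Correction: The pumping lemma requires |xy| ≤ p, and the argument must handle every decomposition satisfying |xy| ≤ p, |y| ≥ 1. Since s starts with p a's, any such y consists only of a's, say y = a^k with k ≥ 1. Then xy²z = a^(p+k) b^p has unequal numbers of a's and b's, so xy²z ∉ L — the required contradiction.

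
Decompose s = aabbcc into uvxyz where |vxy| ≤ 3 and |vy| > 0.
u='aa', v='b', x='b', y='c', z='c'

For s = aabbcc with pumping length p = 3:

One valid decomposition:
- u = 'aa'
- v = 'b'
- x = 'b'
- y = 'c'
- z = 'c'

Verification:
- uvxyz = 'aa' + 'b' + 'b' + 'c' + 'c' = aabbcc ✓
- |vxy| = |'bbc'| = 3 ≤ 3 ✓
- |vy| = |'bc'| = 2 > 0 ✓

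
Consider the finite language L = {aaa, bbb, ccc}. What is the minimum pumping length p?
p = 4

For a finite language L, the pumping lemma holds vacuously if p > max|s| for s ∈ L.

The longest string in L = {aaa, bbb, ccc} has length 3.
If p = 4, then no string s ∈ L has |s| ≥ p, so the condition is vacuously true.

The minimum pumping length is p = 4.

Why no smaller p works: for any p ≤ 3, the longest string s ∈ L has |s| = 3 ≥ p, so it would
have to be pumpable; but pumping up (i = 2, 3, ...) produces ever longer strings, which cannot all lie in the
finite language L. So the pumping property fails for every p ≤ 3.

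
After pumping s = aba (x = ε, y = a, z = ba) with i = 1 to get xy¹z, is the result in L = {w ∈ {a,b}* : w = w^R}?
Yes

xy¹z = ε · a · ba = aba.
aba reversed is aba, the same string, so it is a palindrome and is in L.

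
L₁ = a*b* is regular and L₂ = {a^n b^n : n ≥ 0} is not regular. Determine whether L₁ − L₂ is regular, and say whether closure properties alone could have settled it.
No — L₁ − L₂ is not regular.

a*b* − {a^n b^n} = {a^n b^m : n ≠ m}. If this were regular, then its complement intersected with a*b*, namely {a^n b^n : n ≥ 0}, would be regular too (closure under complement and intersection) — contradiction. So L₁ − L₂ is not regular.

Note that the bare facts "L₁ regular, L₂ non-regular" do not settle the question by themselves: the closure of regular languages under ∪, ∩, complement and difference applies only when BOTH operands are regular. With a non-regular operand the result can come out regular or non-regular depending on the specific languages, so one has to work out L₁ − L₂ for this particular pair, as above.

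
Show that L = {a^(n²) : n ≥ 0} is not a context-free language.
Assume for contradiction that L is context-free, and let p ≥ 1 be the pumping length given by the pumping lemma for CFLs.
Choose s = a^(p²). Then s ∈ L and |s| = p² ≥ p.
By the CFL pumping lemma, s = uvxyz for some u, v, x, y, z with |vxy| ≤ p, |vy| ≥ 1, and uv^i xy^i z ∈ L for every i ≥ 0.
All symbols are a's, so only lengths matter: let k = |vy|, with 1 ≤ k ≤ |vxy| ≤ p.

Take i = 2: |uv²xy²z| = p² + k, and p² < p² + k ≤ p² + p < (p + 1)².
So the length lies strictly between consecutive squares and is not a perfect square; uv²xy²z ∉ L.

This contradicts the CFL pumping lemma, which requires uv^i xy^i z ∈ L for all i ≥ 0.
Hence L = {a^(n²) : n ≥ 0} is not context-free. ∎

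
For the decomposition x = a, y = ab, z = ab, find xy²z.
aababab

Given x = 'a', y = 'ab', z = 'ab' and i = 2:

xy^2z = x + y·y·...·y (2 times) + z
       = 'a' + 'ab'^2 + 'ab'
       = 'a' + 'abab' + 'ab'
       = 'aababab'

The pumped string is 'aababab' with length 7.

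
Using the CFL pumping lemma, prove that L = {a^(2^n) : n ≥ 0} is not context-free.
Assume for contradiction that L is context-free, and let p ≥ 1 be the pumping length given by the pumping lemma for CFLs.
Choose s = a^(2^p). Then s ∈ L and |s| = 2^p ≥ p.
By the CFL pumping lemma, s = uvxyz for some u, v, x, y, z with |vxy| ≤ p, |vy| ≥ 1, and uv^i xy^i z ∈ L for every i ≥ 0.
All symbols are a's, so only lengths matter: let k = |vy|, with 1 ≤ k ≤ |vxy| ≤ p < 2^p.

Take i = 2: |uv²xy²z| = 2^p + k, and 2^p < 2^p + k < 2^p + 2^p = 2^(p+1).
So the length lies strictly between consecutive powers of two and is not a power of 2; uv²xy²z ∉ L.

This contradicts the CFL pumping lemma, which requires uv^i xy^i z ∈ L for all i ≥ 0.
Hence L = {a^(2^n) : n ≥ 0} is not context-free. ∎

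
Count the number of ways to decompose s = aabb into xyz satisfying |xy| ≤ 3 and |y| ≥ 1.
6

For s = 'aabb' with pumping length p = 3:

Constraints: |xy| ≤ 3, |y| > 0

Valid decompositions (|xy| ≤ p, |y| ≥ 1):
  • x='', y='a', z='abb'
  • x='a', y='a', z='bb'
  • x='', y='aa', z='bb'
  • x='aa', y='b', z='b'
  • x='a', y='ab', z='b'
  • x='', y='aab', z='b'

Total count: 6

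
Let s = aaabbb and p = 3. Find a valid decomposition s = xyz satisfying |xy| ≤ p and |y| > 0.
x = 'a', y = 'a', z = 'abbb'

For s = aaabbb and p = 3, one valid decomposition is:
- x = 'a' (length 1)
- y = 'a' (length 1)
- z = 'abbb' (length 4)

Verification:
- xyz = 'a' + 'a' + 'abbb' = aaabbb ✓
- |xy| = 2 ≤ 3 ✓
- |y| = 1 > 0 ✓

All pumping lemma constraints are satisfied.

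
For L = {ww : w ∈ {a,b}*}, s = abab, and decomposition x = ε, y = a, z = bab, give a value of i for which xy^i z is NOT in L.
i = 3

xy³z = ε · aaa · bab = aaabab; aaabab has length 6; its halves are aaa and bab, which differ, so it is not in L.
(Other choices also work, e.g. i = 0, 2; only i = 1 is guaranteed to stay in L since xy¹z = s.)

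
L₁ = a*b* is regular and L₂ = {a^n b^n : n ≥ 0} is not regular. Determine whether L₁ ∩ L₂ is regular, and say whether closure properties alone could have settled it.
No — L₁ ∩ L₂ is not regular.

Every string a^n b^n already lies in a*b*, so L₁ ∩ L₂ = {a^n b^n : n ≥ 0} = L₂ itself, which is the standard non-regular language (pump s = a^p b^p).

Note that the bare facts "L₁ regular, L₂ non-regular" do not settle the question by themselves: the closure of regular languages under ∪, ∩, complement and difference applies only when BOTH operands are regular. With a non-regular operand the result can come out regular or non-regular depending on the specific languages, so one has to work out L₁ ∩ L₂ for this particular pair, as above.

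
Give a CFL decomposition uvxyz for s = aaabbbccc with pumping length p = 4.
u='aa', v='a', x='bb', y='b', z='ccc'

For s = aaabbbccc with pumping length p = 4:

One valid decomposition:
- u = 'aa'
- v = 'a'
- x = 'bb'
- y = 'b'
- z = 'ccc'

Verification:
- uvxyz = 'aa' + 'a' + 'bb' + 'b' + 'ccc' = aaabbbccc ✓
- |vxy| = |'abbb'| = 4 ≤ 4 ✓
- |vy| = |'ab'| = 2 > 0 ✓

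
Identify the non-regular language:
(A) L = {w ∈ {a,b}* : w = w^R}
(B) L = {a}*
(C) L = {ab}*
(A) {w ∈ {a,b}* : w = w^R}

(A) L = {w ∈ {a,b}* : w = w^R} is NOT regular.

The pumping lemma can be used to prove this:
After pumping, the string is no longer symmetric

The other languages are regular because they can be recognized by finite automata.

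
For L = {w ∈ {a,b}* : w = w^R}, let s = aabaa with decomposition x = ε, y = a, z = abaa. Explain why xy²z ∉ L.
xy²z = aaabaa ∉ L

Pumping with i = 2 replaces y = a by y² = aa:
- Original: s = xyz = aabaa; aabaa reversed is aabaa, the same string, so it is a palindrome and is in L
- Pumped: xy²z = ε · aa · abaa = aaabaa
- aaabaa reversed is aabaaa ≠ aaabaa, so it is not a palindrome and is not in L

The pumping lemma would require xy²z ∈ L, so this decomposition yields a contradiction.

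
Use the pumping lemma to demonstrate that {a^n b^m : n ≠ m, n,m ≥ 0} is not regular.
Assume for contradiction that L is regular, and let p ≥ 1 be the pumping length given by the pumping lemma.
Choose s = a^p b^(p + p!). Then s ∈ L because p ≠ p + p! (as p! ≥ 1), and |s| ≥ p.
By the pumping lemma, s = xyz for some x, y, z with |xy| ≤ p, |y| ≥ 1, and xy^i z ∈ L for every i ≥ 0.
Since |xy| ≤ p and the first p symbols of s are all a's, y = a^k for some k with 1 ≤ k ≤ p.
For every i ≥ 0, xy^i z = a^(p + (i − 1)k) b^(p + p!).

Because 1 ≤ k ≤ p, k divides p!. Let t = p!/k (a positive integer) and take i = t + 1.
Then the number of a's is p + tk = p + p!, which equals the number of b's.
So xy^(t+1) z = a^(p + p!) b^(p + p!) has equally many a's and b's and is NOT in L.

This contradicts the pumping lemma, which requires xy^i z ∈ L for all i ≥ 0.
Hence L = {a^n b^m : n ≠ m, n,m ≥ 0} is not regular. ∎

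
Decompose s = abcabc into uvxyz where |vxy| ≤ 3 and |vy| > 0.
u='ab', v='c', x='a', y='b', z='c'

For s = abcabc with pumping length p = 3:

One valid decomposition:
- u = 'ab'
- v = 'c'
- x = 'a'
- y = 'b'
- z = 'c'

Verification:
- uvxyz = 'ab' + 'c' + 'a' + 'b' + 'c' = abcabc ✓
- |vxy| = |'cab'| = 3 ≤ 3 ✓
- |vy| = |'cb'| = 2 > 0 ✓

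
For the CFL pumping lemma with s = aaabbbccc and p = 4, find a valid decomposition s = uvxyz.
u='aa', v='a', x='bb', y='b', z='ccc'

For s = aaabbbccc with pumping length p = 4:

One valid decomposition:
- u = 'aa'
- v = 'a'
- x = 'bb'
- y = 'b'
- z = 'ccc'

Verification:
- uvxyz = 'aa' + 'a' + 'bb' + 'b' + 'ccc' = aaabbbccc ✓
- |vxy| = |'abbb'| = 4 ≤ 4 ✓
- |vy| = |'ab'| = 2 > 0 ✓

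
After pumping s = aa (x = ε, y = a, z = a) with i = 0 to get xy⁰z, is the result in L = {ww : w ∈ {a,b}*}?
No

xy⁰z = ε · ε · a = a.
a has odd length 1, so it cannot be written as ww and is not in L.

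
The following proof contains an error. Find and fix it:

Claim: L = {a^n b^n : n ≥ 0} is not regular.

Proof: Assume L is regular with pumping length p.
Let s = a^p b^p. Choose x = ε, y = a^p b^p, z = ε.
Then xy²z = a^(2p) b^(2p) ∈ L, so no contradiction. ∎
Error: The decomposition violates |xy| ≤ p. With y = a^p b^p, |xy| = |y| = 2p > p. (The proof also miscomputes xy²z, which would be a^p b^p a^p b^p rather than a^(2p) b^(2p), and it wrongly treats one harmless decomposition as settling the matter — the prover does not get to choose the decomposition.)

Correction: The pumping lemma requires |xy| ≤ p, and the argument must handle every decomposition satisfying |xy| ≤ p, |y| ≥ 1. Since s starts with p a's, any such y consists only of a's, say y = a^k with k ≥ 1. Then xy²z = a^(p+k) b^p has unequal numbers of a's and b's, so xy²z ∉ L — the required contradiction.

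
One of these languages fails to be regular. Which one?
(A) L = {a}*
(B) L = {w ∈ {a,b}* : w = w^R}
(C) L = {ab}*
(B) {w ∈ {a,b}* : w = w^R}

(B) L = {w ∈ {a,b}* : w = w^R} is NOT regular.

The pumping lemma can be used to prove this:
After pumping, the string is no longer symmetric

The other languages are regular because they can be recognized by finite automata.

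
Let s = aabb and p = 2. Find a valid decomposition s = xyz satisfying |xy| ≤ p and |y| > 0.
x = '', y = 'a', z = 'abb'

For s = aabb and p = 2, one valid decomposition is:
- x = '' (length 0)
- y = 'a' (length 1)
- z = 'abb' (length 3)

Verification:
- xyz = '' + 'a' + 'abb' = aabb ✓
- |xy| = 1 ≤ 2 ✓
- |y| = 1 > 0 ✓

All pumping lemma constraints are satisfied.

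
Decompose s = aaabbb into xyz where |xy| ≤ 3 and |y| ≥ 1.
x = 'aa', y = 'a', z = 'bbb'

For s = aaabbb and p = 3, one valid decomposition is:
- x = 'aa' (length 2)
- y = 'a' (length 1)
- z = 'bbb' (length 3)

Verification:
- xyz = 'aa' + 'a' + 'bbb' = aaabbb ✓
- |xy| = 3 ≤ 3 ✓
- |y| = 1 > 0 ✓

All pumping lemma constraints are satisfied.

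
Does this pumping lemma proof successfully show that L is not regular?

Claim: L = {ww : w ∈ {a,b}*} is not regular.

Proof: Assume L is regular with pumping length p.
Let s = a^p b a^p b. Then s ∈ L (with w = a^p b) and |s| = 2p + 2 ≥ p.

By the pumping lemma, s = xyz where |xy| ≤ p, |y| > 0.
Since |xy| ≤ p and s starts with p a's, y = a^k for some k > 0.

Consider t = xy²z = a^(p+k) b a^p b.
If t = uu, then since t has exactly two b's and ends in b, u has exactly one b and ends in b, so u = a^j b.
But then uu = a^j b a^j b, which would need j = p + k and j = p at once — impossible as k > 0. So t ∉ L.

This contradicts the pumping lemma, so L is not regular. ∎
The proof is correct.

This proof is valid because:
1. s = a^p b a^p b is in L and is chosen in terms of p, so |s| ≥ p holds for every p
2. The decomposition analysis is correct: |xy| ≤ p forces y to lie inside the leading a's
3. The contradiction is valid: the argument shows a^(p+k) b a^p b cannot be split into two equal halves
4. The conclusion follows logically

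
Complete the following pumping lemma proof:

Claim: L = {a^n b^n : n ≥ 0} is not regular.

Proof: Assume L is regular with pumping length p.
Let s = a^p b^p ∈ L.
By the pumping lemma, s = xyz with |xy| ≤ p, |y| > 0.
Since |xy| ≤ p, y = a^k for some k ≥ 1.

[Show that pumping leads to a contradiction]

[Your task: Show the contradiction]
Consider xy²z = a^(p+k) b^p.

Since k ≥ 1, we have p + k > p.
So xy²z has more a's than b's: (p+k) a's vs p b's.
This means xy²z ∉ L because a^n b^n requires equal counts.

This contradicts the pumping lemma which states xy²z ∈ L.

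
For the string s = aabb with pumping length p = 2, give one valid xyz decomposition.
x = '', y = 'aa', z = 'bb'

For s = aabb and p = 2, one valid decomposition is:
- x = '' (length 0)
- y = 'aa' (length 2)
- z = 'bb' (length 2)

Verification:
- xyz = '' + 'aa' + 'bb' = aabb ✓
- |xy| = 2 ≤ 2 ✓
- |y| = 2 > 0 ✓

All pumping lemma constraints are satisfied.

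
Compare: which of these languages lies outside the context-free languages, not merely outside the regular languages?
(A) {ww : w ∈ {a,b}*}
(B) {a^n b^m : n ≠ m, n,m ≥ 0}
(A) {ww : w ∈ {a,b}*}

(A) {ww : w ∈ {a,b}*} requires the CFL pumping lemma.

- {a^n b^m : n ≠ m, n,m ≥ 0} is context-free (but not regular)
  • Can be shown non-regular with the regular pumping lemma
  • After pumping a's, we can make n = m

- {ww : w ∈ {a,b}*} is NOT context-free
  • Requires the CFL pumping lemma to prove
  • Cannot verify equality of two arbitrary substrings

The CFL pumping lemma is "stronger" in that it can prove non-membership
in the larger class of context-free languages.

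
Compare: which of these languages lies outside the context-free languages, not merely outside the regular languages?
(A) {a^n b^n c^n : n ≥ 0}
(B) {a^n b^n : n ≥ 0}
(A) {a^n b^n c^n : n ≥ 0}

(A) {a^n b^n c^n : n ≥ 0} requires the CFL pumping lemma.

- {a^n b^n : n ≥ 0} is context-free (but not regular)
  • Can be shown non-regular with the regular pumping lemma
  • After pumping, the number of a's and b's become unequal

- {a^n b^n c^n : n ≥ 0} is NOT context-free
  • Requires the CFL pumping lemma to prove
  • Cannot maintain three equal counts simultaneously

The CFL pumping lemma is "stronger" in that it can prove non-membership
in the larger class of context-free languages.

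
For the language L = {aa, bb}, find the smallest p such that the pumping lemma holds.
p = 3

For a finite language L, the pumping lemma holds vacuously if p > max|s| for s ∈ L.

The longest string in L = {aa, bb} has length 2.
If p = 3, then no string s ∈ L has |s| ≥ p, so the condition is vacuously true.

The minimum pumping length is p = 3.

Why no smaller p works: for any p ≤ 2, the longest string s ∈ L has |s| = 2 ≥ p, so it would
have to be pumpable; but pumping up (i = 2, 3, ...) produces ever longer strings, which cannot all lie in the
finite language L. So the pumping property fails for every p ≤ 2.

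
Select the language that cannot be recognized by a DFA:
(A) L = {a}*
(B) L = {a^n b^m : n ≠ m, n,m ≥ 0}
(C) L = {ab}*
(B) {a^n b^m : n ≠ m, n,m ≥ 0}

(B) L = {a^n b^m : n ≠ m, n,m ≥ 0} is NOT regular.

The pumping lemma can be used to prove this:
After pumping a's, we can make n = m

The other languages are regular because they can be recognized by finite automata.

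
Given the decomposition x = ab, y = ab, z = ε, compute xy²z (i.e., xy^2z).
ababab

Given x = 'ab', y = 'ab', z = '' and i = 2:

xy^2z = x + y·y·...·y (2 times) + z
       = 'ab' + 'ab'^2 + ''
       = 'ab' + 'abab' + ''
       = 'ababab'

The pumped string is 'ababab' with length 6.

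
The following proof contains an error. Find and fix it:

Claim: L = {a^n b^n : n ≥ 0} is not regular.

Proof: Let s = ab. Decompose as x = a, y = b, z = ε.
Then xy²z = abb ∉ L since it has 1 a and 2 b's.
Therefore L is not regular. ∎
Error: The string s = ab might be shorter than the pumping length p.

Correction: Choose s = a^p b^p to ensure |s| ≥ p. Also, the decomposition is wrong: with |xy| ≤ p, y cannot include b's when s starts with p a's.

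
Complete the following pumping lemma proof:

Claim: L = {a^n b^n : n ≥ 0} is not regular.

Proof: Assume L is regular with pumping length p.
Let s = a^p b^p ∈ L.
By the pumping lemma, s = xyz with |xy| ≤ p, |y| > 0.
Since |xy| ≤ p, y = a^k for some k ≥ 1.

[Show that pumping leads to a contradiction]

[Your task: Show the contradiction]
Consider xy²z = a^(p+k) b^p.

Since k ≥ 1, we have p + k > p.
So xy²z has more a's than b's: (p+k) a's vs p b's.
This means xy²z ∉ L because a^n b^n requires equal counts.

This contradicts the pumping lemma which states xy²z ∈ L.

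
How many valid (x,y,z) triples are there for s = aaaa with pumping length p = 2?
3

For s = 'aaaa' with pumping length p = 2:

Constraints: |xy| ≤ 2, |y| > 0

Valid decompositions (|xy| ≤ p, |y| ≥ 1):
  • x='', y='a', z='aaa'
  • x='a', y='a', z='aa'
  • x='', y='aa', z='aa'

Total count: 3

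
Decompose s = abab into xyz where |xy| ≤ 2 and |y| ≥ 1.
x = 'a', y = 'b', z = 'ab'

For s = abab and p = 2, one valid decomposition is:
- x = 'a' (length 1)
- y = 'b' (length 1)
- z = 'ab' (length 2)

Verification:
- xyz = 'a' + 'b' + 'ab' = abab ✓
- |xy| = 2 ≤ 2 ✓
- |y| = 1 > 0 ✓

All pumping lemma constraints are satisfied.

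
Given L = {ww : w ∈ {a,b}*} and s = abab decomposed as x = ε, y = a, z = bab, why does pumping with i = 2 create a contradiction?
xy²z = aabab ∉ L

Pumping with i = 2 replaces y = a by y² = aa:
- Original: s = xyz = abab; abab splits into halves ab · ab, which are equal, so it is in L (w = ab)
- Pumped: xy²z = ε · aa · bab = aabab
- aabab has odd length 5, so it cannot be written as ww and is not in L

The pumping lemma would require xy²z ∈ L, so this decomposition yields a contradiction.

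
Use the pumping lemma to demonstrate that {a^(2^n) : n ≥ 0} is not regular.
Assume for contradiction that L is regular, and let p ≥ 1 be the pumping length given by the pumping lemma.
Choose s = a^(2^p). Then s ∈ L and |s| = 2^p ≥ p.
By the pumping lemma, s = xyz for some x, y, z with |xy| ≤ p, |y| ≥ 1, and xy^i z ∈ L for every i ≥ 0.
Here y = a^k for some k with 1 ≤ k ≤ |xy| ≤ p, and p < 2^p.

Take i = 2: |xy²z| = 2^p + k.
Now 2^p < 2^p + k ≤ 2^p + p < 2^p + 2^p = 2^(p+1).
So |xy²z| lies strictly between the consecutive powers of two 2^p and 2^(p+1), hence is not a power of 2, and xy²z ∉ L.

This contradicts the pumping lemma, which requires xy^i z ∈ L for all i ≥ 0.
Hence L = {a^(2^n) : n ≥ 0} is not regular. ∎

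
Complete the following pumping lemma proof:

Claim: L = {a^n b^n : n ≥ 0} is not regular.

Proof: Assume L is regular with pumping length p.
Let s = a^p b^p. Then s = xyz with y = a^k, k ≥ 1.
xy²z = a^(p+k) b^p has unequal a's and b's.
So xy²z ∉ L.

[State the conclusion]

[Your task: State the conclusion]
This contradicts the pumping lemma for regular languages,
which guarantees xy^i z ∈ L for all i ≥ 0.

Since our assumption that L is regular leads to a contradiction,
we conclude that L = {a^n b^n : n ≥ 0} is NOT regular. ∎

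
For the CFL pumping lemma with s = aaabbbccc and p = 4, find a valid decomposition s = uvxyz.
u='aa', v='a', x='bb', y='b', z='ccc'

For s = aaabbbccc with pumping length p = 4:

One valid decomposition:
- u = 'aa'
- v = 'a'
- x = 'bb'
- y = 'b'
- z = 'ccc'

Verification:
- uvxyz = 'aa' + 'a' + 'bb' + 'b' + 'ccc' = aaabbbccc ✓
- |vxy| = |'abbb'| = 4 ≤ 4 ✓
- |vy| = |'ab'| = 2 > 0 ✓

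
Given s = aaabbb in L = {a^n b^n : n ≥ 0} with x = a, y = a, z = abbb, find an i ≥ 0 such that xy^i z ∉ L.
i = 0

xy⁰z = a · ε · abbb = aabbb; aabbb has 2 a's and 3 b's; 2 ≠ 3, so it is not in L.
(Other choices also work, e.g. i = 2, 3; only i = 1 is guaranteed to stay in L since xy¹z = s.)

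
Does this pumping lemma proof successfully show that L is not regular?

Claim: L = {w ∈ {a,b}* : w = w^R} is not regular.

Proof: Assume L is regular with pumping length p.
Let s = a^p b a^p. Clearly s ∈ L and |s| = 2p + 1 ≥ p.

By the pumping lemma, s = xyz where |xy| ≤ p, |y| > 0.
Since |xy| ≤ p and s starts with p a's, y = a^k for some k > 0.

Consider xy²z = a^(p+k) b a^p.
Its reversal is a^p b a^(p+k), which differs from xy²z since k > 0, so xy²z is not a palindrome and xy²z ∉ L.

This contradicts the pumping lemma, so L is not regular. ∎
The proof is correct.

This proof is valid because:
1. s = a^p b a^p is in L and is chosen in terms of p, so |s| ≥ p holds for every p
2. The decomposition analysis is correct: |xy| ≤ p forces y to lie inside the leading a's
3. The contradiction is valid: a^(p+k) b a^p has more a's before the b than after it, so it is not a palindrome
4. The conclusion follows logically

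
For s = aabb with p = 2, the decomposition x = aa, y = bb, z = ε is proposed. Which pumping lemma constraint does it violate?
Violated: |xy| ≤ p

The decomposition x = aa, y = bb, z = ε for s = aabb with p = 2
violates the constraint: |xy| ≤ p

|xy| = |aabb| = 4 > 2 = p. The decomposition puts too many characters in xy.

Pumping lemma constraints:
1. xyz = s (decomposition is valid)
2. |xy| ≤ p
3. |y| > 0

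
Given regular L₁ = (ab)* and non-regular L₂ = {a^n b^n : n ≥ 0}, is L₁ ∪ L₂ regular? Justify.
No — L₁ ∪ L₂ is not regular.

Let U = (ab)* ∪ {a^n b^n}. If U were regular, then U ∩ aa*bb* would be regular (closure under intersection with a regular language). But (ab)* ∩ aa*bb* = {ab} and {a^n b^n} ∩ aa*bb* = {a^n b^n : n ≥ 1}, so U ∩ aa*bb* = {a^n b^n : n ≥ 1}, which is not regular. Hence U is not regular.

Note that the bare facts "L₁ regular, L₂ non-regular" do not settle the question by themselves: the closure of regular languages under ∪, ∩, complement and difference applies only when BOTH operands are regular. With a non-regular operand the result can come out regular or non-regular depending on the specific languages, so one has to work out L₁ ∪ L₂ for this particular pair, as above.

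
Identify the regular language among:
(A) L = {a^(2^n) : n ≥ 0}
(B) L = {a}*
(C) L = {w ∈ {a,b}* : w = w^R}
(B) {a}*

(B) L = {a}* is regular.

This can be recognized by a finite automaton (DFA/NFA).
Regular expressions like {a}* define regular languages.

The other choices are not regular:
- {a^(2^n) : n ≥ 0}: After pumping, length is no longer a power of 2
- {w ∈ {a,b}* : w = w^R}: After pumping, the string is no longer symmetric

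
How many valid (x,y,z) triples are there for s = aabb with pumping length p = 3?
6

For s = 'aabb' with pumping length p = 3:

Constraints: |xy| ≤ 3, |y| > 0

Valid decompositions (|xy| ≤ p, |y| ≥ 1):
  • x='', y='a', z='abb'
  • x='a', y='a', z='bb'
  • x='', y='aa', z='bb'
  • x='aa', y='b', z='b'
  • x='a', y='ab', z='b'
  • x='', y='aab', z='b'

Total count: 6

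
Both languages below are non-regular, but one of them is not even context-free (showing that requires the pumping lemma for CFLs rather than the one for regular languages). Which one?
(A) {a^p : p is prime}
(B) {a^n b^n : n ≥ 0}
(A) {a^p : p is prime}

(A) {a^p : p is prime} requires the CFL pumping lemma.

- {a^n b^n : n ≥ 0} is context-free (but not regular)
  • Can be shown non-regular with the regular pumping lemma
  • After pumping, the number of a's and b's become unequal

- {a^p : p is prime} is NOT context-free
  • Requires the CFL pumping lemma to prove
  • The CFL pumping lemma also fails because prime gaps are unbounded

The CFL pumping lemma is "stronger" in that it can prove non-membership
in the larger class of context-free languages.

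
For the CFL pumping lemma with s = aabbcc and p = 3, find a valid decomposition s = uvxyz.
u='aa', v='b', x='b', y='c', z='c'

For s = aabbcc with pumping length p = 3:

One valid decomposition:
- u = 'aa'
- v = 'b'
- x = 'b'
- y = 'c'
- z = 'c'

Verification:
- uvxyz = 'aa' + 'b' + 'b' + 'c' + 'c' = aabbcc ✓
- |vxy| = |'bbc'| = 3 ≤ 3 ✓
- |vy| = |'bc'| = 2 > 0 ✓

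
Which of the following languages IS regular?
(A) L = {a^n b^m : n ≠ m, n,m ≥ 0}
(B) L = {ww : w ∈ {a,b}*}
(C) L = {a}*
(C) {a}*

(C) L = {a}* is regular.

This can be recognized by a finite automaton (DFA/NFA).
Regular expressions like {a}* define regular languages.

The other choices are not regular:
- {a^n b^m : n ≠ m, n,m ≥ 0}: After pumping a's, we can make n = m
- {ww : w ∈ {a,b}*}: After pumping, the two halves no longer match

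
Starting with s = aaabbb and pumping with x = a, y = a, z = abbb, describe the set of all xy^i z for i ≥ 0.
{xy^i z : i ≥ 0} = {a^(2+i) b^3 : i ≥ 0} = {aabbb, aaabbb, aaaabbb, ...}

With x = a, y = a, z = abbb: Starting with aaabbb and pumping the second 'a', we get strings with 2+i a's followed by 3 b's for i = 0, 1, 2, ...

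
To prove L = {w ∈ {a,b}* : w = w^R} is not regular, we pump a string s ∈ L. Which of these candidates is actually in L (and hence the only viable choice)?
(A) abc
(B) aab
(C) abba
(C) abba

The pumping lemma is applied to a string s that lies in L, so first check membership of each option:
- (A) abc reversed is cba ≠ abc, so it is not a palindrome and is not in L ✗
- (B) aab reversed is baa ≠ aab, so it is not a palindrome and is not in L ✗
- (C) abba reversed is abba, the same string, so it is a palindrome and is in L ✓

Only (C) abba is in L, so it is the only candidate that could play the role of s.
(In a complete proof one picks s in terms of the pumping length p so that |s| ≥ p is guaranteed; a fixed string like abba illustrates the shape of such an s.)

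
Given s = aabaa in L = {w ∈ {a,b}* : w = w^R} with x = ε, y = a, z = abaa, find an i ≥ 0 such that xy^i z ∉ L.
i = 0

xy⁰z = ε · ε · abaa = abaa; abaa reversed is aaba ≠ abaa, so it is not a palindrome and is not in L.
(Other choices also work, e.g. i = 2, 3; only i = 1 is guaranteed to stay in L since xy¹z = s.)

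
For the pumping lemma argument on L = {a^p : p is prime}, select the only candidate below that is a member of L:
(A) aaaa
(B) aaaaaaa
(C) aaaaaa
(B) aaaaaaa

The pumping lemma is applied to a string s that lies in L, so first check membership of each option:
- (A) aaaa has length 4 = 2 × 2, which is not prime, so it is not in L ✗
- (B) aaaaaaa has length 7, which is prime, so it is in L ✓
- (C) aaaaaa has length 6 = 2 × 3, which is not prime, so it is not in L ✗

Only (B) aaaaaaa is in L, so it is the only candidate that could play the role of s.
(In a complete proof one picks s in terms of the pumping length p so that |s| ≥ p is guaranteed; a fixed string like aaaaaaa illustrates the shape of such an s.)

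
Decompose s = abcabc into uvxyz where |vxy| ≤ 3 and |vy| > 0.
u='ab', v='c', x='a', y='b', z='c'

For s = abcabc with pumping length p = 3:

One valid decomposition:
- u = 'ab'
- v = 'c'
- x = 'a'
- y = 'b'
- z = 'c'

Verification:
- uvxyz = 'ab' + 'c' + 'a' + 'b' + 'c' = abcabc ✓
- |vxy| = |'cab'| = 3 ≤ 3 ✓
- |vy| = |'cb'| = 2 > 0 ✓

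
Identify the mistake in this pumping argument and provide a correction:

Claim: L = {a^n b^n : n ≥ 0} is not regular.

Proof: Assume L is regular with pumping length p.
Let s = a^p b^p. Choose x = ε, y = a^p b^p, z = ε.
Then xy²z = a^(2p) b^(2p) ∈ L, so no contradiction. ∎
Error: The decomposition violates |xy| ≤ p. With y = a^p b^p, |xy| = |y| = 2p > p. (The proof also miscomputes xy²z, which would be a^p b^p a^p b^p rather than a^(2p) b^(2p), and it wrongly treats one harmless decomposition as settling the matter — the prover does not get to choose the decomposition.)

Correction: The pumping lemma requires |xy| ≤ p, and the argument must handle every decomposition satisfying |xy| ≤ p, |y| ≥ 1. Since s starts with p a's, any such y consists only of a's, say y = a^k with k ≥ 1. Then xy²z = a^(p+k) b^p has unequal numbers of a's and b's, so xy²z ∉ L — the required contradiction.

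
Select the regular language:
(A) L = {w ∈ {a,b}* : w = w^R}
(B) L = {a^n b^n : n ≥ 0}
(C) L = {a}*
(C) {a}*

(C) L = {a}* is regular.

This can be recognized by a finite automaton (DFA/NFA).
Regular expressions like {a}* define regular languages.

The other choices are not regular:
- {w ∈ {a,b}* : w = w^R}: After pumping, the string is no longer symmetric
- {a^n b^n : n ≥ 0}: After pumping, the number of a's and b's become unequal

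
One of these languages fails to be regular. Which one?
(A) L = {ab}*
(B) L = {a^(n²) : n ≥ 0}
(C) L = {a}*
(B) {a^(n²) : n ≥ 0}

(B) L = {a^(n²) : n ≥ 0} is NOT regular.

The pumping lemma can be used to prove this:
After pumping, length is no longer a perfect square

The other languages are regular because they can be recognized by finite automata.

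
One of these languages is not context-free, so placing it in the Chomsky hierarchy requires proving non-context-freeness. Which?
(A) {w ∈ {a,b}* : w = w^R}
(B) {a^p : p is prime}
(B) {a^p : p is prime}

(B) {a^p : p is prime} requires the CFL pumping lemma.

- {w ∈ {a,b}* : w = w^R} is context-free (but not regular)
  • Can be shown non-regular with the regular pumping lemma
  • After pumping, the string is no longer symmetric

- {a^p : p is prime} is NOT context-free
  • Requires the CFL pumping lemma to prove
  • The CFL pumping lemma also fails because prime gaps are unbounded

The CFL pumping lemma is "stronger" in that it can prove non-membership
in the larger class of context-free languages.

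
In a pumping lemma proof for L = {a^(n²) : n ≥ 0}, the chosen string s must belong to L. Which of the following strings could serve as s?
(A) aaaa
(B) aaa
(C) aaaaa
(A) aaaa

The pumping lemma is applied to a string s that lies in L, so first check membership of each option:
- (A) aaaa has length 4 = 2², a perfect square, so it is in L ✓
- (B) aaa has length 3, strictly between 1² = 1 and 2² = 4, so it is not in L ✗
- (C) aaaaa has length 5, strictly between 2² = 4 and 3² = 9, so it is not in L ✗

Only (A) aaaa is in L, so it is the only candidate that could play the role of s.
(In a complete proof one picks s in terms of the pumping length p so that |s| ≥ p is guaranteed; a fixed string like aaaa illustrates the shape of such an s.)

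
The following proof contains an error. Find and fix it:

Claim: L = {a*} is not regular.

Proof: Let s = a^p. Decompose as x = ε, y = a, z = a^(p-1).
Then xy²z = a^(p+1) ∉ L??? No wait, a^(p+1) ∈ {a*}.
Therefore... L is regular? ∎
Error: The proof attempts to show a*  is not regular, but a* IS regular!

Correction: a* is a regular language (recognized by a simple DFA with one accepting state and self-loop on 'a'). The pumping lemma can only prove non-regularity, not regularity. For regular languages, pumping always works.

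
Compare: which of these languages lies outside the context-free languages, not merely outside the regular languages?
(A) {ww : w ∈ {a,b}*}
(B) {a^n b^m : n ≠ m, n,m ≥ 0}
(A) {ww : w ∈ {a,b}*}

(A) {ww : w ∈ {a,b}*} requires the CFL pumping lemma.

- {a^n b^m : n ≠ m, n,m ≥ 0} is context-free (but not regular)
  • Can be shown non-regular with the regular pumping lemma
  • After pumping a's, we can make n = m

- {ww : w ∈ {a,b}*} is NOT context-free
  • Requires the CFL pumping lemma to prove
  • Cannot verify equality of two arbitrary substrings

The CFL pumping lemma is "stronger" in that it can prove non-membership
in the larger class of context-free languages.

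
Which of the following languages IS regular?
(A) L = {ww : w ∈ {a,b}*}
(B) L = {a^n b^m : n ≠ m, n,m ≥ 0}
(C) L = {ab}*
(C) {ab}*

(C) L = {ab}* is regular.

This can be recognized by a finite automaton (DFA/NFA).
Regular expressions like {ab}* define regular languages.

The other choices are not regular:
- {a^n b^m : n ≠ m, n,m ≥ 0}: After pumping a's, we can make n = m
- {ww : w ∈ {a,b}*}: After pumping, the two halves no longer match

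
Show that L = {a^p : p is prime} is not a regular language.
Assume for contradiction that L is regular, and let p ≥ 1 be the pumping length given by the pumping lemma.
Choose a prime q with q ≥ p (one exists because there are infinitely many primes) and let s = a^q. Then s ∈ L and |s| = q ≥ p.
By the pumping lemma, s = xyz for some x, y, z with |xy| ≤ p, |y| ≥ 1, and xy^i z ∈ L for every i ≥ 0.
Here y = a^k for some k with 1 ≤ k ≤ p, and xy^i z = a^(q + (i − 1)k) for every i ≥ 0.

Take i = q + 1: |xy^(q+1) z| = q + qk = q(k + 1).
Both factors satisfy q ≥ 2 and k + 1 ≥ 2, so q(k + 1) is composite, and xy^(q+1) z ∉ L.

This contradicts the pumping lemma, which requires xy^i z ∈ L for all i ≥ 0.
Hence L = {a^p : p is prime} is not regular. ∎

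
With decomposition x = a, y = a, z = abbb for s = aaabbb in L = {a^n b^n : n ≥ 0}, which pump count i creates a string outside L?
i = 3

xy³z = a · aaa · abbb = aaaaabbb; aaaaabbb has 5 a's and 3 b's; 5 ≠ 3, so it is not in L.
(Other choices also work, e.g. i = 0, 2; only i = 1 is guaranteed to stay in L since xy¹z = s.)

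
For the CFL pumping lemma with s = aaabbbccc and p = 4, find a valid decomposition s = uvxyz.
u='aa', v='a', x='bb', y='b', z='ccc'

For s = aaabbbccc with pumping length p = 4:

One valid decomposition:
- u = 'aa'
- v = 'a'
- x = 'bb'
- y = 'b'
- z = 'ccc'

Verification:
- uvxyz = 'aa' + 'a' + 'bb' + 'b' + 'ccc' = aaabbbccc ✓
- |vxy| = |'abbb'| = 4 ≤ 4 ✓
- |vy| = |'ab'| = 2 > 0 ✓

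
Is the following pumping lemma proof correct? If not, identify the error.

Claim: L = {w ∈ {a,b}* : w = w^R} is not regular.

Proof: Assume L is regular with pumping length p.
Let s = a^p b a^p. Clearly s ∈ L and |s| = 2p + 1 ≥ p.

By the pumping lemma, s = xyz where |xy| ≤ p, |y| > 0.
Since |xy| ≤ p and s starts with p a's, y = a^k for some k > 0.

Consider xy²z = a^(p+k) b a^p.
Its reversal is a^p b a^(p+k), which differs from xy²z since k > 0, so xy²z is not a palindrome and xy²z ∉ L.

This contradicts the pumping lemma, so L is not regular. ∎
The proof is correct.

This proof is valid because:
1. s = a^p b a^p is in L and is chosen in terms of p, so |s| ≥ p holds for every p
2. The decomposition analysis is correct: |xy| ≤ p forces y to lie inside the leading a's
3. The contradiction is valid: a^(p+k) b a^p has more a's before the b than after it, so it is not a palindrome
4. The conclusion follows logically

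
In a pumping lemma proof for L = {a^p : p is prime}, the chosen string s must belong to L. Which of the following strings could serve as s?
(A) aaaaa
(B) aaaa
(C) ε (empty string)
(A) aaaaa

The pumping lemma is applied to a string s that lies in L, so first check membership of each option:
- (A) aaaaa has length 5, which is prime, so it is in L ✓
- (B) aaaa has length 4 = 2 × 2, which is not prime, so it is not in L ✗
- (C) ε has length 0, which is not prime, so it is not in L ✗

Only (A) aaaaa is in L, so it is the only candidate that could play the role of s.
(In a complete proof one picks s in terms of the pumping length p so that |s| ≥ p is guaranteed; a fixed string like aaaaa illustrates the shape of such an s.)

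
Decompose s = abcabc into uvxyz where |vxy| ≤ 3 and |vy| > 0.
u='ab', v='c', x='a', y='b', z='c'

For s = abcabc with pumping length p = 3:

One valid decomposition:
- u = 'ab'
- v = 'c'
- x = 'a'
- y = 'b'
- z = 'c'

Verification:
- uvxyz = 'ab' + 'c' + 'a' + 'b' + 'c' = abcabc ✓
- |vxy| = |'cab'| = 3 ≤ 3 ✓
- |vy| = |'cb'| = 2 > 0 ✓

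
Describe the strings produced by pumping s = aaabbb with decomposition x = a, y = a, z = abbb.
{xy^i z : i ≥ 0} = {a^(2+i) b^3 : i ≥ 0} = {aabbb, aaabbb, aaaabbb, ...}

With x = a, y = a, z = abbb: Starting with aaabbb and pumping the second 'a', we get strings with 2+i a's followed by 3 b's for i = 0, 1, 2, ...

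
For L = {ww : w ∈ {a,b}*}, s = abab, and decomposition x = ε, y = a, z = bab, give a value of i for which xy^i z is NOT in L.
i = 0

xy⁰z = ε · ε · bab = bab; bab has odd length 3, so it cannot be written as ww and is not in L.
(Other choices also work, e.g. i = 2, 3; only i = 1 is guaranteed to stay in L since xy¹z = s.)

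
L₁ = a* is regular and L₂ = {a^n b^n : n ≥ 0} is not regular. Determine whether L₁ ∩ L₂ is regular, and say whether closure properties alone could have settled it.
Yes — L₁ ∩ L₂ is regular.

A string of a* contains no b's, and the only string of {a^n b^n} with no b's is ε (n = 0). So L₁ ∩ L₂ = {ε}, a finite language, which is regular.

Note that the bare facts "L₁ regular, L₂ non-regular" do not settle the question by themselves: the closure of regular languages under ∪, ∩, complement and difference applies only when BOTH operands are regular. With a non-regular operand the result can come out regular or non-regular depending on the specific languages, so one has to work out L₁ ∩ L₂ for this particular pair, as above.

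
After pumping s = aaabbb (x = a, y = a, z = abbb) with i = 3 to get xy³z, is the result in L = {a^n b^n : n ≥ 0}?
No

xy³z = a · aaa · abbb = aaaaabbb.
aaaaabbb has 5 a's and 3 b's; 5 ≠ 3, so it is not in L.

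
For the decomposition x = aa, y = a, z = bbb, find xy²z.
aaaabbb

Given x = 'aa', y = 'a', z = 'bbb' and i = 2:

xy^2z = x + y·y·...·y (2 times) + z
       = 'aa' + 'a'^2 + 'bbb'
       = 'aa' + 'aa' + 'bbb'
       = 'aaaabbb'

The pumped string is 'aaaabbb' with length 7.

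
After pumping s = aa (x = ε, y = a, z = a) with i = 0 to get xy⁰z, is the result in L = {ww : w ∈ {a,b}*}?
No

xy⁰z = ε · ε · a = a.
a has odd length 1, so it cannot be written as ww and is not in L.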